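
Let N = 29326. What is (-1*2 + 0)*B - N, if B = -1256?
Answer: -26814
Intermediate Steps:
(-1*2 + 0)*B - N = (-1*2 + 0)*(-1256) - 1*29326 = (-2 + 0)*(-1256) - 29326 = -2*(-1256) - 29326 = 2512 - 29326 = -26814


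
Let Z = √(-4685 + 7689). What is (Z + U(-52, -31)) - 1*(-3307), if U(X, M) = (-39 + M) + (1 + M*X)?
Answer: 4850 + 2*√751 ≈ 4904.8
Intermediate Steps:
U(X, M) = -38 + M + M*X
Z = 2*√751 (Z = √3004 = 2*√751 ≈ 54.809)
(Z + U(-52, -31)) - 1*(-3307) = (2*√751 + (-38 - 31 - 31*(-52))) - 1*(-3307) = (2*√751 + (-38 - 31 + 1612)) + 3307 = (2*√751 + 1543) + 3307 = (1543 + 2*√751) + 3307 = 4850 + 2*√751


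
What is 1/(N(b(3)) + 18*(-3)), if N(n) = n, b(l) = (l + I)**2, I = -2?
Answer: -1/53 ≈ -0.018868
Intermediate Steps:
b(l) = (-2 + l)**2 (b(l) = (l - 2)**2 = (-2 + l)**2)
1/(N(b(3)) + 18*(-3)) = 1/((-2 + 3)**2 + 18*(-3)) = 1/(1**2 - 54) = 1/(1 - 54) = 1/(-53) = -1/53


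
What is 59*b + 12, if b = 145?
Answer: 8567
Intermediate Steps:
59*b + 12 = 59*145 + 12 = 8555 + 12 = 8567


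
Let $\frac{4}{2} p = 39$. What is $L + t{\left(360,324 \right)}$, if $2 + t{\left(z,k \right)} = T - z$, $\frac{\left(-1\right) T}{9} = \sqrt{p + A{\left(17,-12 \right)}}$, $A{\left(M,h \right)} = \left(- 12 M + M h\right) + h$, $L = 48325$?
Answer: $47963 - \frac{27 i \sqrt{178}}{2} \approx 47963.0 - 180.11 i$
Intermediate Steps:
$p = \frac{39}{2}$ ($p = \frac{1}{2} \cdot 39 = \frac{39}{2} \approx 19.5$)
$A{\left(M,h \right)} = h - 12 M + M h$
$T = - \frac{27 i \sqrt{178}}{2}$ ($T = - 9 \sqrt{\frac{39}{2} - 420} = - 9 \sqrt{- \frac{801}{2}} = - 9 \frac{3 i \sqrt{178}}{2} = - \frac{27 i \sqrt{178}}{2} \approx - 180.11 i$)
$t{\left(z,k \right)} = -2 - z - \frac{27 i \sqrt{178}}{2}$ ($t{\left(z,k \right)} = -2 - \left(z + \frac{27 i \sqrt{178}}{2}\right) = -2 - z - \frac{27 i \sqrt{178}}{2}$)
$L + t{\left(360,324 \right)} = 48325 - \left(362 + \frac{27 i \sqrt{178}}{2}\right) = 47963 - \frac{27 i \sqrt{178}}{2}$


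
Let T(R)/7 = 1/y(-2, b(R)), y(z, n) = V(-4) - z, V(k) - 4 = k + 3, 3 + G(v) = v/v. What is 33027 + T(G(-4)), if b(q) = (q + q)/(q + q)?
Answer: 165142/5 ≈ 33028.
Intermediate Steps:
G(v) = -2 (G(v) = -3 + v/v = -3 + 1 = -2)
b(q) = 1 (b(q) = (2*q)/((2*q)) = (2*q)*(1/(2*q)) = 1)
V(k) = 7 + k (V(k) = 4 + (k + 3) = 4 + (3 + k) = 7 + k)
y(z, n) = 3 - z (y(z, n) = (7 - 4) - z = 3 - z)
T(R) = 7/5 (T(R) = 7/(3 - 1*(-2)) = 7/(3 + 2) = 7/5)
33027 + T(G(-4)) = 33027 + 7/5 = 165142/5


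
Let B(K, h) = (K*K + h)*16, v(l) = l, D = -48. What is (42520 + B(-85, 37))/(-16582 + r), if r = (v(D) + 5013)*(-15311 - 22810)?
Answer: -158712/189287347 ≈ -0.00083847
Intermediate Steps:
B(K, h) = 16*h + 16*K² (B(K, h) = (K² + h)*16 = (h + K²)*16 = 16*h + 16*K²)
r = -189270765 (r = (-48 + 5013)*(-15311 - 22810) = 4965*(-38121) = -189270765)
(42520 + B(-85, 37))/(-16582 + r) = (42520 + (16*37 + 16*(-85)²))/(-16582 - 189270765) = (42520 + (592 + 16*7225))/(-189287347) = (42520 + (592 + 115600))*(-1/189287347) = (42520 + 116192)*(-1/189287347) = 158712*(-1/189287347) = -158712/189287347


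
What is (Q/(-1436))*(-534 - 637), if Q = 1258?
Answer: 736559/718 ≈ 1025.8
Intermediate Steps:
(Q/(-1436))*(-534 - 637) = (1258/(-1436))*(-534 - 637) = (1258*(-1/1436))*(-1171) = -629/718*(-1171) = 736559/718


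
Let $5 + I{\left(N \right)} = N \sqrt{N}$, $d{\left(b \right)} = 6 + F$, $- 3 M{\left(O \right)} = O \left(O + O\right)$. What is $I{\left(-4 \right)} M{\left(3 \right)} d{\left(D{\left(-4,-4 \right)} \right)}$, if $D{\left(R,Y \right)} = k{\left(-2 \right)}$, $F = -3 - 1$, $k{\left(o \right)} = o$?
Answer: $60 + 96 i \approx 60.0 + 96.0 i$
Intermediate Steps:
$M{\left(O \right)} = - \frac{2 O^{2}}{3}$ ($M{\left(O \right)} = - \frac{O \left(O + O\right)}{3} = - \frac{O 2 O}{3} = - \frac{2 O^{2}}{3}$)
$F = -4$
$D{\left(R,Y \right)} = -2$
$d{\left(b \right)} = 2$ ($d{\left(b \right)} = 6 - 4 = 2$)
$I{\left(N \right)} = -5 + N^{\frac{3}{2}}$ ($I{\left(N \right)} = -5 + N \sqrt{N} = -5 + N^{\frac{3}{2}}$)
$I{\left(-4 \right)} M{\left(3 \right)} d{\left(D{\left(-4,-4 \right)} \right)} = \left(-5 + \left(-4\right)^{\frac{3}{2}}\right) \left(- \frac{2 \cdot 3^{2}}{3}\right) 2 = \left(-5 - 8 i\right) \left(\left(- \frac{2}{3}\right) 9\right) 2 = \left(-5 - 8 i\right) \left(-6\right) 2 = \left(30 + 48 i\right) 2 = 60 + 96 i$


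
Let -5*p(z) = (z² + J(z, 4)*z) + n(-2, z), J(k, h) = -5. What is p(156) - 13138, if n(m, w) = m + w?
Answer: -17880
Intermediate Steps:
p(z) = ⅖ - z²/5 + 4*z/5 (p(z) = -((z² - 5*z) + (-2 + z))/5 = -(-2 + z² - 4*z)/5 = ⅖ - z²/5 + 4*z/5)
p(156) - 13138 = (⅖ - ⅕*156² + (⅘)*156) - 13138 = (⅖ - ⅕*24336 + 624/5) - 13138 = (⅖ - 24336/5 + 624/5) - 13138 = -4742 - 13138 = -17880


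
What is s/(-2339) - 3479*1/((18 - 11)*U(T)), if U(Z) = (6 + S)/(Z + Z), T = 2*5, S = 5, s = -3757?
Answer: -23208333/25729 ≈ -902.03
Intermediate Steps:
T = 10
U(Z) = 11/(2*Z) (U(Z) = (6 + 5)/(Z + Z) = 11/((2*Z)) = 11*(1/(2*Z)) = 11/(2*Z))
s/(-2339) - 3479*1/((18 - 11)*U(T)) = -3757/(-2339) - 3479*20/(11*(18 - 11)) = -3757*(-1/2339) - 3479/(7*((11/2)*(1/10))) = 3757/2339 - 3479/(7*(11/20)) = 3757/2339 - 3479/77/20 = 3757/2339 - 3479*20/77 = 3757/2339 - 9940/11 = -23208333/25729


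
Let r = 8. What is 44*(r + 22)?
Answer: 1320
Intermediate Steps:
44*(r + 22) = 44*(8 + 22) = 44*30 = 1320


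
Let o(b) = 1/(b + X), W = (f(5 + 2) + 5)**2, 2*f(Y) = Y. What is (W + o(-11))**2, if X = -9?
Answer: 130321/25 ≈ 5212.8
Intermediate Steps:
f(Y) = Y/2
W = 289/4 (W = ((5 + 2)/2 + 5)**2 = ((1/2)*7 + 5)**2 = (7/2 + 5)**2 = (17/2)**2 = 289/4 ≈ 72.250)
o(b) = 1/(-9 + b) (o(b) = 1/(b - 9) = 1/(-9 + b))
(W + o(-11))**2 = (289/4 + 1/(-9 - 11))**2 = (289/4 + 1/(-20))**2 = (289/4 - 1/20)**2 = (361/5)**2 = 130321/25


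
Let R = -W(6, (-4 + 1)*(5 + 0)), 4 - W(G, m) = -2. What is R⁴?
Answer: 1296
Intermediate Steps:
W(G, m) = 6 (W(G, m) = 4 - 1*(-2) = 4 + 2 = 6)
R = -6 (R = -1*6 = -6)
R⁴ = (-6)⁴ = 1296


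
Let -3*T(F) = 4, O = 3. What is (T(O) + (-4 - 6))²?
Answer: 1156/9 ≈ 128.44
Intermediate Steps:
T(F) = -4/3 (T(F) = -⅓*4 = -4/3)
(T(O) + (-4 - 6))² = (-4/3 + (-4 - 6))² = (-4/3 - 10)² = (-34/3)² = 1156/9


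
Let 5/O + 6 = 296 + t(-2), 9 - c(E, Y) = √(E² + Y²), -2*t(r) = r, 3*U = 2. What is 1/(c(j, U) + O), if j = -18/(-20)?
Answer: 25452800/225971613 + 94090*√1129/225971613 ≈ 0.12663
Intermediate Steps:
U = ⅔ (U = (⅓)*2 = ⅔ ≈ 0.66667)
j = 9/10 (j = -18*(-1/20) = 9/10 ≈ 0.90000)
t(r) = -r/2
c(E, Y) = 9 - √(E² + Y²)
O = 5/291 (O = 5/(-6 + (296 - ½*(-2))) = 5/(-6 + (296 + 1)) = 5/(-6 + 297) = 5/291 ≈ 0.017182)
1/(c(j, U) + O) = 1/((9 - √((9/10)² + (⅔)²)) + 5/291) = 1/((9 - √(81/100 + 4/9)) + 5/291) = 1/((9 - √(1129/900)) + 5/291) = 1/((9 - √1129/30) + 5/291) = 1/(2624/291 - √1129/30)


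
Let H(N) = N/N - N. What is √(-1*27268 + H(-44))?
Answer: I*√27223 ≈ 164.99*I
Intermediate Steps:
H(N) = 1 - N
√(-1*27268 + H(-44)) = √(-1*27268 + (1 - 1*(-44))) = √(-27268 + (1 + 44)) = √(-27268 + 45) = √(-27223) = I*√27223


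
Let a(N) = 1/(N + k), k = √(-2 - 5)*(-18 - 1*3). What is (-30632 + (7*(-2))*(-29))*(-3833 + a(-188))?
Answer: 4452477533686/38431 - 634746*I*√7/38431 ≈ 1.1586e+8 - 43.699*I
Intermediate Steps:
k = -21*I*√7 (k = √(-7)*(-18 - 3) = (I*√7)*(-21) = -21*I*√7 ≈ -55.561*I)
a(N) = 1/(N - 21*I*√7)
(-30632 + (7*(-2))*(-29))*(-3833 + a(-188)) = (-30632 + (7*(-2))*(-29))*(-3833 + 1/(-188 - 21*I*√7)) = (-30632 - 14*(-29))*(-3833 + 1/(-188 - 21*I*√7)) = (-30632 + 406)*(-3833 + 1/(-188 - 21*I*√7)) = -30226*(-3833 + 1/(-188 - 21*I*√7)) = 115856258 - 30226/(-188 - 21*I*√7)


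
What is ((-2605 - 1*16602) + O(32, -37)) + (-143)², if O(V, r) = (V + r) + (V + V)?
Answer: 1301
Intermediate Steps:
O(V, r) = r + 3*V (O(V, r) = (V + r) + 2*V = r + 3*V)
((-2605 - 1*16602) + O(32, -37)) + (-143)² = ((-2605 - 1*16602) + (-37 + 3*32)) + (-143)² = ((-2605 - 16602) + (-37 + 96)) + 20449 = (-19207 + 59) + 20449 = -19148 + 20449 = 1301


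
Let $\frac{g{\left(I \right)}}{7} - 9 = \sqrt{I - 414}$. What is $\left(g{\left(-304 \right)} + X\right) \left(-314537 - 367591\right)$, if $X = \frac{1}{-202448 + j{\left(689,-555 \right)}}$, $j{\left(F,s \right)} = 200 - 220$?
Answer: $- \frac{2175218026956}{50617} - 4774896 i \sqrt{718} \approx -4.2974 \cdot 10^{7} - 1.2795 \cdot 10^{8} i$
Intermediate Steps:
$j{\left(F,s \right)} = -20$ ($j{\left(F,s \right)} = 200 - 220 = -20$)
$g{\left(I \right)} = 63 + 7 \sqrt{-414 + I}$ ($g{\left(I \right)} = 63 + 7 \sqrt{I - 414} = 63 + 7 \sqrt{-414 + I}$)
$X = - \frac{1}{202468}$ ($X = \frac{1}{-202448 - 20} = \frac{1}{-202468} = - \frac{1}{202468} \approx -4.9391 \cdot 10^{-6}$)
$\left(g{\left(-304 \right)} + X\right) \left(-314537 - 367591\right) = \left(\left(63 + 7 \sqrt{-414 - 304}\right) - \frac{1}{202468}\right) \left(-314537 - 367591\right) = \left(\left(63 + 7 \sqrt{-718}\right) - \frac{1}{202468}\right) \left(-682128\right) = \left(\left(63 + 7 i \sqrt{718}\right) - \frac{1}{202468}\right) \left(-682128\right) = \left(\frac{12755483}{202468} + 7 i \sqrt{718}\right) \left(-682128\right) = - \frac{2175218026956}{50617} - 4774896 i \sqrt{718}$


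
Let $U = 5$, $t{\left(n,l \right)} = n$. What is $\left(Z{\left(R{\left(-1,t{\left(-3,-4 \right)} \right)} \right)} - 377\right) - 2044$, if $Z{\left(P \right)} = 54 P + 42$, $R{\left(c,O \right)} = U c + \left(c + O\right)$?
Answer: $-2865$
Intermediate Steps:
$R{\left(c,O \right)} = O + 6 c$ ($R{\left(c,O \right)} = 5 c + \left(c + O\right) = 5 c + \left(O + c\right) = O + 6 c$)
$Z{\left(P \right)} = 42 + 54 P$
$\left(Z{\left(R{\left(-1,t{\left(-3,-4 \right)} \right)} \right)} - 377\right) - 2044 = \left(\left(42 + 54 \left(-3 + 6 \left(-1\right)\right)\right) - 377\right) - 2044 = \left(\left(42 + 54 \left(-3 - 6\right)\right) - 377\right) - 2044 = \left(\left(42 + 54 \left(-9\right)\right) - 377\right) - 2044 = \left(\left(42 - 486\right) - 377\right) - 2044 = \left(-444 - 377\right) - 2044 = -821 - 2044 = -2865$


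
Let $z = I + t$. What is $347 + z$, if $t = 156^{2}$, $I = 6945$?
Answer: $31628$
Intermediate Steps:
$t = 24336$
$z = 31281$ ($z = 6945 + 24336 = 31281$)
$347 + z = 347 + 31281 = 31628$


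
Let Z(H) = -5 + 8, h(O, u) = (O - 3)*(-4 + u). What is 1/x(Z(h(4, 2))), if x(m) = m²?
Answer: ⅑ ≈ 0.11111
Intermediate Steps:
h(O, u) = (-4 + u)*(-3 + O) (h(O, u) = (-3 + O)*(-4 + u) = (-4 + u)*(-3 + O))
Z(H) = 3
1/x(Z(h(4, 2))) = 1/(3²) = 1/9 = ⅑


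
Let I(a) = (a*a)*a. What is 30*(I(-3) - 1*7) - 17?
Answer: -1037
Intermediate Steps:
I(a) = a**3 (I(a) = a**2*a = a**3)
30*(I(-3) - 1*7) - 17 = 30*((-3)**3 - 1*7) - 17 = 30*(-27 - 7) - 17 = 30*(-34) - 17 = -1020 - 17 = -1037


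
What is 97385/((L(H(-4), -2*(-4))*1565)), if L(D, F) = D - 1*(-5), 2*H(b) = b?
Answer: 19477/939 ≈ 20.742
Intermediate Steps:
H(b) = b/2
L(D, F) = 5 + D (L(D, F) = D + 5 = 5 + D)
97385/((L(H(-4), -2*(-4))*1565)) = 97385/(((5 + (1/2)*(-4))*1565)) = 97385/(((5 - 2)*1565)) = 97385/((3*1565)) = 97385/4695 = 97385*(1/4695) = 19477/939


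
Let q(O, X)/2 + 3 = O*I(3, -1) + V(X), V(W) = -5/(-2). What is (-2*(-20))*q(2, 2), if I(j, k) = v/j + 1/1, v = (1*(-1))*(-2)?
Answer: 680/3 ≈ 226.67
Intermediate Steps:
V(W) = 5/2 (V(W) = -5*(-½) = 5/2)
v = 2 (v = -1*(-2) = 2)
I(j, k) = 1 + 2/j (I(j, k) = 2/j + 1/1 = 2/j + 1*1 = 2/j + 1 = 1 + 2/j)
q(O, X) = -1 + 10*O/3 (q(O, X) = -6 + 2*(O*((2 + 3)/3) + 5/2) = -6 + 2*(O*((⅓)*5) + 5/2) = -6 + 2*(O*(5/3) + 5/2) = -6 + 2*(5*O/3 + 5/2) = -6 + 2*(5/2 + 5*O/3) = -6 + (5 + 10*O/3) = -1 + 10*O/3)
(-2*(-20))*q(2, 2) = (-2*(-20))*(-1 + (10/3)*2) = 40*(-1 + 20/3) = 40*(17/3) = 680/3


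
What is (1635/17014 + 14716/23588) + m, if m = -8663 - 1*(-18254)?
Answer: 962352208879/100331558 ≈ 9591.7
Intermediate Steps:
m = 9591 (m = -8663 + 18254 = 9591)
(1635/17014 + 14716/23588) + m = (1635/17014 + 14716/23588) + 9591 = (1635*(1/17014) + 14716*(1/23588)) + 9591 = (1635/17014 + 3679/5897) + 9591 = 72236101/100331558 + 9591 = 962352208879/100331558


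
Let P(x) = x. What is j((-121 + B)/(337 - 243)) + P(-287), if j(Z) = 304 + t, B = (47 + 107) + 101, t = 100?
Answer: 117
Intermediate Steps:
B = 255 (B = 154 + 101 = 255)
j(Z) = 404 (j(Z) = 304 + 100 = 404)
j((-121 + B)/(337 - 243)) + P(-287) = 404 - 287 = 117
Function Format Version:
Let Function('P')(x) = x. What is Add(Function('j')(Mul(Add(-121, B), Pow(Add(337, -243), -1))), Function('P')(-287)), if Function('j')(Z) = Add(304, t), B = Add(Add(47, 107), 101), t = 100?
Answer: 117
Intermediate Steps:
B = 255 (B = Add(154, 101) = 255)
Function('j')(Z) = 404 (Function('j')(Z) = Add(304, 100) = 404)
Add(Function('j')(Mul(Add(-121, B), Pow(Add(337, -243), -1))), Function('P')(-287)) = Add(404, -287) = 117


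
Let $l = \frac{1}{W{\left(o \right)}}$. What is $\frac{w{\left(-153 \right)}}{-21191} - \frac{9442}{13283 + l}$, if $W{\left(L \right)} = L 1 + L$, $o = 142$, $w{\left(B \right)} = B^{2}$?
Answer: $- \frac{145131739405}{79940356243} \approx -1.8155$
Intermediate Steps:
$W{\left(L \right)} = 2 L$ ($W{\left(L \right)} = L + L = 2 L$)
$l = \frac{1}{284}$ ($l = \frac{1}{2 \cdot 142} = \frac{1}{284} \approx 0.0035211$)
$\frac{w{\left(-153 \right)}}{-21191} - \frac{9442}{13283 + l} = \frac{\left(-153\right)^{2}}{-21191} - \frac{9442}{13283 + \frac{1}{284}} = 23409 \left(- \frac{1}{21191}\right) - \frac{9442}{\frac{3772373}{284}} = - \frac{23409}{21191} - \frac{2681528}{3772373} = - \frac{145131739405}{79940356243}$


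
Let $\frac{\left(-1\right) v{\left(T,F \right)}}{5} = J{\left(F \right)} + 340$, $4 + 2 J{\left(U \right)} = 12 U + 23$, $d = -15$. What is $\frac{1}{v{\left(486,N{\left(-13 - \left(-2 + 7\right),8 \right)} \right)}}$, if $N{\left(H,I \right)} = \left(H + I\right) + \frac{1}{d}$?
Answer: $- \frac{2}{2891} \approx -0.0006918$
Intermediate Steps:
$N{\left(H,I \right)} = - \frac{1}{15} + H + I$ ($N{\left(H,I \right)} = \left(H + I\right) + \frac{1}{-15} = \left(H + I\right) - \frac{1}{15} = - \frac{1}{15} + H + I$)
$J{\left(U \right)} = \frac{19}{2} + 6 U$ ($J{\left(U \right)} = -2 + \frac{12 U + 23}{2} = -2 + \frac{23 + 12 U}{2} = -2 + \left(\frac{23}{2} + 6 U\right) = \frac{19}{2} + 6 U$)
$v{\left(T,F \right)} = - \frac{3495}{2} - 30 F$ ($v{\left(T,F \right)} = - 5 \left(\left(\frac{19}{2} + 6 F\right) + 340\right) = - 5 \left(\frac{699}{2} + 6 F\right) = - \frac{3495}{2} - 30 F$)
$\frac{1}{v{\left(486,N{\left(-13 - \left(-2 + 7\right),8 \right)} \right)}} = \frac{1}{- \frac{3495}{2} - 30 \left(- \frac{1}{15} - 18 + 8\right)} = \frac{1}{- \frac{3495}{2} - -302} = \frac{1}{- \frac{3495}{2} + 302} = \frac{1}{- \frac{2891}{2}} = - \frac{2}{2891}$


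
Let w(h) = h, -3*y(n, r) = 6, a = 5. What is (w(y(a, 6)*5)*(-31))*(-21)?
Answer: -6510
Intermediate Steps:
y(n, r) = -2 (y(n, r) = -⅓*6 = -2)
(w(y(a, 6)*5)*(-31))*(-21) = (-2*5*(-31))*(-21) = -10*(-31)*(-21) = 310*(-21) = -6510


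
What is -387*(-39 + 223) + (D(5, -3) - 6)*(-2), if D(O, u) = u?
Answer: -71190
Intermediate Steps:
-387*(-39 + 223) + (D(5, -3) - 6)*(-2) = -387*(-39 + 223) + (-3 - 6)*(-2) = -387*184 - 9*(-2) = -71208 + 18 = -71190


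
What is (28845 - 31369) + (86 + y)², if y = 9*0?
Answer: 4872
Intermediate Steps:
y = 0
(28845 - 31369) + (86 + y)² = (28845 - 31369) + (86 + 0)² = -2524 + 86² = -2524 + 7396 = 4872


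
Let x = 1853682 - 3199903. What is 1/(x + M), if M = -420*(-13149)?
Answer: 1/4176359 ≈ 2.3944e-7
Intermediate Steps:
x = -1346221
M = 5522580
1/(x + M) = 1/(-1346221 + 5522580) = 1/4176359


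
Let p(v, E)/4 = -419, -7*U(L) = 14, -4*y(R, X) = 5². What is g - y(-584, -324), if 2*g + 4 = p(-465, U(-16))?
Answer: -3335/4 ≈ -833.75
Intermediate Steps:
y(R, X) = -25/4 (y(R, X) = -¼*5² = -¼*25 = -25/4)
U(L) = -2 (U(L) = -⅐*14 = -2)
p(v, E) = -1676 (p(v, E) = 4*(-419) = -1676)
g = -840 (g = -2 + (½)*(-1676) = -2 - 838 = -840)
g - y(-584, -324) = -840 - 1*(-25/4) = -840 + 25/4 = -3335/4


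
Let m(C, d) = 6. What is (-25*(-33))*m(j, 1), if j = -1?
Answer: 4950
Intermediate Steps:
(-25*(-33))*m(j, 1) = -25*(-33)*6 = 825*6 = 4950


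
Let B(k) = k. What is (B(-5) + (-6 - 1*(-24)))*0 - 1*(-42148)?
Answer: 42148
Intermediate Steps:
(B(-5) + (-6 - 1*(-24)))*0 - 1*(-42148) = (-5 + (-6 - 1*(-24)))*0 - 1*(-42148) = (-5 + (-6 + 24))*0 + 42148 = (-5 + 18)*0 + 42148 = 13*0 + 42148 = 0 + 42148 = 42148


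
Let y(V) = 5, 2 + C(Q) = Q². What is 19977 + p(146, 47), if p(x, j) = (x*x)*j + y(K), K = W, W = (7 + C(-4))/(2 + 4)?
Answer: 1021834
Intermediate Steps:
C(Q) = -2 + Q²
W = 7/2 (W = (7 + (-2 + (-4)²))/(2 + 4) = (7 + (-2 + 16))/6 = (7 + 14)*(⅙) = 21*(⅙) = 7/2 ≈ 3.5000)
K = 7/2 ≈ 3.5000
p(x, j) = 5 + j*x² (p(x, j) = (x*x)*j + 5 = x²*j + 5 = j*x² + 5 = 5 + j*x²)
19977 + p(146, 47) = 19977 + (5 + 47*146²) = 19977 + (5 + 47*21316) = 19977 + (5 + 1001852) = 19977 + 1001857 = 1021834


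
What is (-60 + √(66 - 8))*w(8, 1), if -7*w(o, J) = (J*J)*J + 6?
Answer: 60 - √58 ≈ 52.384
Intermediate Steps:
w(o, J) = -6/7 - J³/7 (w(o, J) = -((J*J)*J + 6)/7 = -(J²*J + 6)/7 = -(J³ + 6)/7 = -(6 + J³)/7 = -6/7 - J³/7)
(-60 + √(66 - 8))*w(8, 1) = (-60 + √(66 - 8))*(-6/7 - ⅐*1³) = (-60 + √58)*(-6/7 - ⅐*1) = (-60 + √58)*(-6/7 - ⅐) = (-60 + √58)*(-1) = 60 - √58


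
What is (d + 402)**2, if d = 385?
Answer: 619369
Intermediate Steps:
(d + 402)**2 = (385 + 402)**2 = 787**2 = 619369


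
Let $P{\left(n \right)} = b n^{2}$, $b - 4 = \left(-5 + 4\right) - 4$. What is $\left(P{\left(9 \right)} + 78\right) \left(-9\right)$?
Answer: $27$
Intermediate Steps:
$b = -1$ ($b = 4 + \left(\left(-5 + 4\right) - 4\right) = 4 - 5 = -1$)
$P{\left(n \right)} = - n^{2}$
$\left(P{\left(9 \right)} + 78\right) \left(-9\right) = \left(- 9^{2} + 78\right) \left(-9\right) = \left(\left(-1\right) 81 + 78\right) \left(-9\right) = \left(-81 + 78\right) \left(-9\right) = \left(-3\right) \left(-9\right) = 27$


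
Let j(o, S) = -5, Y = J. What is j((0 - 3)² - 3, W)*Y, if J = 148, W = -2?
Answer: -740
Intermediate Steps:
Y = 148
j((0 - 3)² - 3, W)*Y = -5*148 = -740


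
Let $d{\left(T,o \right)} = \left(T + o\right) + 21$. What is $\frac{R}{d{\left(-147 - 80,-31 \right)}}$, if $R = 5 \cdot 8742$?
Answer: $- \frac{14570}{79} \approx -184.43$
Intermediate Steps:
$d{\left(T,o \right)} = 21 + T + o$
$R = 43710$
$\frac{R}{d{\left(-147 - 80,-31 \right)}} = \frac{43710}{21 - 227 - 31} = \frac{43710}{-237} = 43710 \left(- \frac{1}{237}\right) = - \frac{14570}{79}$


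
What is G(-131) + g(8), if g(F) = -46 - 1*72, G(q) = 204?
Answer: 86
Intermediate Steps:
g(F) = -118 (g(F) = -46 - 72 = -118)
G(-131) + g(8) = 204 - 118 = 86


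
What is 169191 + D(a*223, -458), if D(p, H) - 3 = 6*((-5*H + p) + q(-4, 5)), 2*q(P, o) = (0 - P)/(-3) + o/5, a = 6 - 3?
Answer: 186947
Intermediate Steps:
a = 3
q(P, o) = P/6 + o/10 (q(P, o) = ((0 - P)/(-3) + o/5)/2 = (-P*(-⅓) + o*(⅕))/2 = (P/3 + o/5)/2 = P/6 + o/10)
D(p, H) = 2 - 30*H + 6*p (D(p, H) = 3 + 6*((-5*H + p) + ((⅙)*(-4) + (⅒)*5)) = 3 + 6*((p - 5*H) + (-⅔ + ½)) = 3 + 6*((p - 5*H) - ⅙) = 3 + 6*(-⅙ + p - 5*H) = 3 + (-1 - 30*H + 6*p) = 2 - 30*H + 6*p)
169191 + D(a*223, -458) = 169191 + (2 - 30*(-458) + 6*(3*223)) = 169191 + (2 + 13740 + 6*669) = 169191 + (2 + 13740 + 4014) = 169191 + 17756 = 186947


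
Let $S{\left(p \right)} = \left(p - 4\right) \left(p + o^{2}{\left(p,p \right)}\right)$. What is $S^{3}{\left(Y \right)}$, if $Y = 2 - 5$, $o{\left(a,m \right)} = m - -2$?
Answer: $2744$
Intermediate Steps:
$o{\left(a,m \right)} = 2 + m$ ($o{\left(a,m \right)} = m + 2 = 2 + m$)
$Y = -3$
$S{\left(p \right)} = \left(-4 + p\right) \left(p + \left(2 + p\right)^{2}\right)$ ($S{\left(p \right)} = \left(p - 4\right) \left(p + \left(2 + p\right)^{2}\right) = \left(-4 + p\right) \left(p + \left(2 + p\right)^{2}\right)$)
$S^{3}{\left(Y \right)} = \left(-16 + \left(-3\right)^{2} + \left(-3\right)^{3} - -48\right)^{3} = \left(-16 + 9 - 27 + 48\right)^{3} = 14^{3} = 2744$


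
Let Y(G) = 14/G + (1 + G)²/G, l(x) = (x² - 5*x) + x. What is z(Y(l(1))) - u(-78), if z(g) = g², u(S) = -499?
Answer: 535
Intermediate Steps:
l(x) = x² - 4*x
Y(G) = 14/G + (1 + G)²/G
z(Y(l(1))) - u(-78) = ((14 + (1 + 1*(-4 + 1))²)/((1*(-4 + 1))))² - 1*(-499) = ((14 + (1 + 1*(-3))²)/((1*(-3))))² + 499 = ((14 + (1 - 3)²)/(-3))² + 499 = (-(14 + (-2)²)/3)² + 499 = (-(14 + 4)/3)² + 499 = (-⅓*18)² + 499 = (-6)² + 499 = 36 + 499 = 535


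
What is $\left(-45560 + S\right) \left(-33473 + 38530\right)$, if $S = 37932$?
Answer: $-38574796$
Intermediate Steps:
$\left(-45560 + S\right) \left(-33473 + 38530\right) = \left(-45560 + 37932\right) \left(-33473 + 38530\right) = \left(-7628\right) 5057 = -38574796$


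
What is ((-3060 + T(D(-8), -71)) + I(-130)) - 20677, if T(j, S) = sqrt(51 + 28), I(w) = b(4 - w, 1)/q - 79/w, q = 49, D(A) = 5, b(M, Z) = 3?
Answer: -151200429/6370 + sqrt(79) ≈ -23727.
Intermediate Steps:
I(w) = 3/49 - 79/w
T(j, S) = sqrt(79)
((-3060 + T(D(-8), -71)) + I(-130)) - 20677 = ((-3060 + sqrt(79)) + (3/49 - 79/(-130))) - 20677 = ((-3060 + sqrt(79)) + (3/49 - 79*(-1/130))) - 20677 = ((-3060 + sqrt(79)) + (3/49 + 79/130)) - 20677 = ((-3060 + sqrt(79)) + 4261/6370) - 20677 = (-19487939/6370 + sqrt(79)) - 20677 = -151200429/6370 + sqrt(79)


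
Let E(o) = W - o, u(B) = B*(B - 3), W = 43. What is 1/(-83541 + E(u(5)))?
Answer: -1/83508 ≈ -1.1975e-5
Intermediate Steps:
u(B) = B*(-3 + B)
E(o) = 43 - o
1/(-83541 + E(u(5))) = 1/(-83541 + (43 - 5*(-3 + 5))) = 1/(-83541 + (43 - 5*2)) = 1/(-83541 + (43 - 1*10)) = 1/(-83541 + (43 - 10)) = 1/(-83541 + 33) = 1/(-83508) = -1/83508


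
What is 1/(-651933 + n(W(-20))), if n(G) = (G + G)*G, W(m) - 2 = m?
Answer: -1/651285 ≈ -1.5354e-6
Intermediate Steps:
W(m) = 2 + m
n(G) = 2*G² (n(G) = (2*G)*G = 2*G²)
1/(-651933 + n(W(-20))) = 1/(-651933 + 2*(2 - 20)²) = 1/(-651933 + 2*(-18)²) = 1/(-651933 + 2*324) = 1/(-651933 + 648) = 1/(-651285) = -1/651285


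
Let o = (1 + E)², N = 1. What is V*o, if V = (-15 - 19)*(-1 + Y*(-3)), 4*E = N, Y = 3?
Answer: 2125/4 ≈ 531.25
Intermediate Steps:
E = ¼ (E = (¼)*1 = ¼ ≈ 0.25000)
o = 25/16 (o = (1 + ¼)² = (5/4)² = 25/16 ≈ 1.5625)
V = 340 (V = (-15 - 19)*(-1 + 3*(-3)) = -34*(-1 - 9) = -34*(-10) = 340)
V*o = 340*(25/16) = 2125/4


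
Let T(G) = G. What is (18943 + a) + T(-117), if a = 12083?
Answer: 30909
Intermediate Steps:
(18943 + a) + T(-117) = (18943 + 12083) - 117 = 31026 - 117 = 30909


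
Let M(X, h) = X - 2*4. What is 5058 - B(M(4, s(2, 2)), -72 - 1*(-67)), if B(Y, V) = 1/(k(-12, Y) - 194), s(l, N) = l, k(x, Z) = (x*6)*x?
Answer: 3388859/670 ≈ 5058.0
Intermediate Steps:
k(x, Z) = 6*x² (k(x, Z) = (6*x)*x = 6*x²)
M(X, h) = -8 + X (M(X, h) = X - 8 = -8 + X)
B(Y, V) = 1/670 (B(Y, V) = 1/(6*(-12)² - 194) = 1/(6*144 - 194) = 1/(864 - 194) = 1/670)
5058 - B(M(4, s(2, 2)), -72 - 1*(-67)) = 5058 - 1*1/670 = 5058 - 1/670 = 3388859/670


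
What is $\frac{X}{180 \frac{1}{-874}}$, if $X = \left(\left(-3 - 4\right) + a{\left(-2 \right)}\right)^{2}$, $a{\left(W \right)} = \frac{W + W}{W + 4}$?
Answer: $- \frac{3933}{10} \approx -393.3$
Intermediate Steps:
$a{\left(W \right)} = \frac{2 W}{4 + W}$
$X = 81$ ($X = \left(\left(-3 - 4\right) + 2 \left(-2\right) \frac{1}{4 - 2}\right)^{2} = \left(\left(-3 - 4\right) + 2 \left(-2\right) \frac{1}{2}\right)^{2} = \left(-7 + 2 \left(-2\right) \frac{1}{2}\right)^{2} = \left(-7 - 2\right)^{2} = \left(-9\right)^{2} = 81$)
$\frac{X}{180 \frac{1}{-874}} = \frac{81}{180 \frac{1}{-874}} = \frac{81}{180 \left(- \frac{1}{874}\right)} = \frac{81}{- \frac{90}{437}} = 81 \left(- \frac{437}{90}\right) = - \frac{3933}{10}$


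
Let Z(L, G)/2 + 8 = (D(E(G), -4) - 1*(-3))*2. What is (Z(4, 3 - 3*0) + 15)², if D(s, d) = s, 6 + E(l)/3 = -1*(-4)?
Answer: 169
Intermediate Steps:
E(l) = -6 (E(l) = -18 + 3*(-1*(-4)) = -18 + 3*4 = -18 + 12 = -6)
Z(L, G) = -28 (Z(L, G) = -16 + 2*((-6 - 1*(-3))*2) = -16 + 2*((-6 + 3)*2) = -16 + 2*(-3*2) = -16 + 2*(-6) = -16 - 12 = -28)
(Z(4, 3 - 3*0) + 15)² = (-28 + 15)² = (-13)² = 169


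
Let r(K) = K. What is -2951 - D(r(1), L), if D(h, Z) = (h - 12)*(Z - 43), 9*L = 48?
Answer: -10096/3 ≈ -3365.3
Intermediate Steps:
L = 16/3 (L = (⅑)*48 = 16/3 ≈ 5.3333)
D(h, Z) = (-43 + Z)*(-12 + h) (D(h, Z) = (-12 + h)*(-43 + Z) = (-43 + Z)*(-12 + h))
-2951 - D(r(1), L) = -2951 - (516 - 43*1 - 12*16/3 + (16/3)*1) = -2951 - (516 - 43 - 64 + 16/3) = -2951 - 1*1243/3 = -2951 - 1243/3 = -10096/3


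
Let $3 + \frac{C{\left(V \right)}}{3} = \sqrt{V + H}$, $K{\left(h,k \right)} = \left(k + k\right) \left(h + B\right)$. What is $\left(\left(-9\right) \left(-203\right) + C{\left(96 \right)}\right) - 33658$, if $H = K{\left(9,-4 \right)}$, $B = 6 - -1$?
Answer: $-31840 + 12 i \sqrt{2} \approx -31840.0 + 16.971 i$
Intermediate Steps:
$B = 7$ ($B = 6 + 1 = 7$)
$K{\left(h,k \right)} = 2 k \left(7 + h\right)$ ($K{\left(h,k \right)} = \left(k + k\right) \left(h + 7\right) = 2 k \left(7 + h\right)$)
$H = -128$ ($H = 2 \left(-4\right) \left(7 + 9\right) = 2 \left(-4\right) 16 = -128$)
$C{\left(V \right)} = -9 + 3 \sqrt{-128 + V}$ ($C{\left(V \right)} = -9 + 3 \sqrt{V - 128} = -9 + 3 \sqrt{-128 + V}$)
$\left(\left(-9\right) \left(-203\right) + C{\left(96 \right)}\right) - 33658 = \left(\left(-9\right) \left(-203\right) - \left(9 - 3 \sqrt{-128 + 96}\right)\right) - 33658 = \left(1827 - \left(9 - 3 \sqrt{-32}\right)\right) - 33658 = \left(1827 - \left(9 - 3 \cdot 4 i \sqrt{2}\right)\right) - 33658 = \left(1827 - \left(9 - 12 i \sqrt{2}\right)\right) - 33658 = \left(1818 + 12 i \sqrt{2}\right) - 33658 = -31840 + 12 i \sqrt{2}$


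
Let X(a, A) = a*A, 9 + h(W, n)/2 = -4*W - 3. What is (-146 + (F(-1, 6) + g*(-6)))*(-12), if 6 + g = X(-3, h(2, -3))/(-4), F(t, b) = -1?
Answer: -828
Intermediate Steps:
h(W, n) = -24 - 8*W (h(W, n) = -18 + 2*(-4*W - 3) = -18 + 2*(-3 - 4*W) = -18 + (-6 - 8*W) = -24 - 8*W)
X(a, A) = A*a
g = -36 (g = -6 + ((-24 - 8*2)*(-3))/(-4) = -6 + ((-24 - 16)*(-3))*(-¼) = -6 - 40*(-3)*(-¼) = -6 + 120*(-¼) = -6 - 30 = -36)
(-146 + (F(-1, 6) + g*(-6)))*(-12) = (-146 + (-1 - 36*(-6)))*(-12) = (-146 + (-1 + 216))*(-12) = (-146 + 215)*(-12) = 69*(-12) = -828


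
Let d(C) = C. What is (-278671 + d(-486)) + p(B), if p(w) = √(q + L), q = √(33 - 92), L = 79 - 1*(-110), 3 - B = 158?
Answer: -279157 + √(189 + I*√59) ≈ -2.7914e+5 + 0.2793*I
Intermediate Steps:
B = -155 (B = 3 - 1*158 = 3 - 158 = -155)
L = 189 (L = 79 + 110 = 189)
q = I*√59 (q = √(-59) = I*√59 ≈ 7.6811*I)
p(w) = √(189 + I*√59) (p(w) = √(I*√59 + 189) = √(189 + I*√59))
(-278671 + d(-486)) + p(B) = (-278671 - 486) + √(189 + I*√59) = -279157 + √(189 + I*√59)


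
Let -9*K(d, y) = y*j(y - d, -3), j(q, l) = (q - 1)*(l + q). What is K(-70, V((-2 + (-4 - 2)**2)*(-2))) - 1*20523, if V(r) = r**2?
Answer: -101796911219/9 ≈ -1.1311e+10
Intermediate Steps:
j(q, l) = (-1 + q)*(l + q)
K(d, y) = -y*(3 + (y - d)**2 - 4*y + 4*d)/9 (K(d, y) = -y*((y - d)**2 - 1*(-3) - (y - d) - 3*(y - d))/9 = -y*((y - d)**2 + 3 + (d - y) + (-3*y + 3*d))/9 = -y*(3 + (y - d)**2 - 4*y + 4*d)/9)
K(-70, V((-2 + (-4 - 2)**2)*(-2))) - 1*20523 = -((-2 + (-4 - 2)**2)*(-2))**2*(3 + (-70 - ((-2 + (-4 - 2)**2)*(-2))**2)**2 - 4*4*(-2 + (-4 - 2)**2)**2 + 4*(-70))/9 - 1*20523 = -((-2 + (-6)**2)*(-2))**2*(3 + (-70 - ((-2 + (-6)**2)*(-2))**2)**2 - 4*4*(-2 + (-6)**2)**2 - 280)/9 - 20523 = -((-2 + 36)*(-2))**2*(3 + (-70 - ((-2 + 36)*(-2))**2)**2 - 4*4*(-2 + 36)**2 - 280)/9 - 20523 = -(34*(-2))**2*(3 + (-70 - (34*(-2))**2)**2 - 4*(34*(-2))**2 - 280)/9 - 20523 = -1/9*(-68)**2*(3 + (-70 - 1*(-68)**2)**2 - 4*(-68)**2 - 280) - 20523 = -1/9*4624*(3 + (-70 - 1*4624)**2 - 4*4624 - 280) - 20523 = -1/9*4624*(3 + (-70 - 4624)**2 - 18496 - 280) - 20523 = -1/9*4624*(3 + (-4694)**2 - 18496 - 280) - 20523 = -1/9*4624*(3 + 22033636 - 18496 - 280) - 20523 = -1/9*4624*22014863 - 20523 = -101796726512/9 - 20523 = -101796911219/9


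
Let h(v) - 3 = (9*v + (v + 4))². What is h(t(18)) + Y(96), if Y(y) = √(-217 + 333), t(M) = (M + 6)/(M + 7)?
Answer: 4699/25 + 2*√29 ≈ 198.73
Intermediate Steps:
t(M) = (6 + M)/(7 + M)
h(v) = 3 + (4 + 10*v)² (h(v) = 3 + (9*v + (v + 4))² = 3 + (9*v + (4 + v))² = 3 + (4 + 10*v)²)
Y(y) = 2*√29 (Y(y) = √116 = 2*√29)
h(t(18)) + Y(96) = (3 + 4*(2 + 5*((6 + 18)/(7 + 18)))²) + 2*√29 = (3 + 4*(2 + 5*(24/25))²) + 2*√29 = (3 + 4*(2 + 24/5)²) + 2*√29 = (3 + 4*(34/5)²) + 2*√29 = (3 + 4*(1156/25)) + 2*√29 = (3 + 4624/25) + 2*√29 = 4699/25 + 2*√29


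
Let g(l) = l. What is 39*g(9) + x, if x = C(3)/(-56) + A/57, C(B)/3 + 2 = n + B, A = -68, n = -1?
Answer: 19939/57 ≈ 349.81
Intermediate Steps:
C(B) = -9 + 3*B (C(B) = -6 + 3*(-1 + B) = -6 + (-3 + 3*B) = -9 + 3*B)
x = -68/57 (x = (-9 + 3*3)/(-56) - 68/57 = (-9 + 9)*(-1/56) - 68*1/57 = 0*(-1/56) - 68/57 = 0 - 68/57 = -68/57 ≈ -1.1930)
39*g(9) + x = 39*9 - 68/57 = 351 - 68/57 = 19939/57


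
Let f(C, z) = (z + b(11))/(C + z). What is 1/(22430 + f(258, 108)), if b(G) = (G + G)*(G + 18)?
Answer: 183/4105063 ≈ 4.4579e-5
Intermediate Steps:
b(G) = 2*G*(18 + G) (b(G) = (2*G)*(18 + G) = 2*G*(18 + G))
f(C, z) = (638 + z)/(C + z) (f(C, z) = (z + 2*11*(18 + 11))/(C + z) = (z + 2*11*29)/(C + z) = (z + 638)/(C + z) = (638 + z)/(C + z))
1/(22430 + f(258, 108)) = 1/(22430 + (638 + 108)/(258 + 108)) = 1/(22430 + 746/366) = 1/(22430 + (1/366)*746) = 1/(22430 + 373/183) = 1/(4105063/183) = 183/4105063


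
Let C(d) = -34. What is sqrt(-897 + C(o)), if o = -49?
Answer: 7*I*sqrt(19) ≈ 30.512*I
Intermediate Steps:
sqrt(-897 + C(o)) = sqrt(-897 - 34) = sqrt(-931) = 7*I*sqrt(19)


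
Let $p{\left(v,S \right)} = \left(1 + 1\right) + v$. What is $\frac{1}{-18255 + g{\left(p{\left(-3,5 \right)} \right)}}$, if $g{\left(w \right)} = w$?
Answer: $- \frac{1}{18256} \approx -5.4776 \cdot 10^{-5}$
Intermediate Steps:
$p{\left(v,S \right)} = 2 + v$
$\frac{1}{-18255 + g{\left(p{\left(-3,5 \right)} \right)}} = \frac{1}{-18255 + \left(2 - 3\right)} = \frac{1}{-18255 - 1} = \frac{1}{-18256} = - \frac{1}{18256}$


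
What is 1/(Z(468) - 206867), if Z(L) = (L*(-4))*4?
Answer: -1/214355 ≈ -4.6652e-6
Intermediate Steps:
Z(L) = -16*L (Z(L) = -4*L*4 = -16*L)
1/(Z(468) - 206867) = 1/(-16*468 - 206867) = 1/(-7488 - 206867) = 1/(-214355) = -1/214355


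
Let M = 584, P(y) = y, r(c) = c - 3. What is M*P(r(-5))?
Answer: -4672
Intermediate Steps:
r(c) = -3 + c
M*P(r(-5)) = 584*(-3 - 5) = 584*(-8) = -4672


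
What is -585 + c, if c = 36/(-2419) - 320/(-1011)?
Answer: -1429943581/2445609 ≈ -584.70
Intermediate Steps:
c = 737684/2445609 (c = 36*(-1/2419) - 320*(-1/1011) = -36/2419 + 320/1011 = 737684/2445609 ≈ 0.30164)
-585 + c = -585 + 737684/2445609 = -1429943581/2445609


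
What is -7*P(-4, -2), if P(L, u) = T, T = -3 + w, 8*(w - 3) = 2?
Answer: -7/4 ≈ -1.7500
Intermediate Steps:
w = 13/4 (w = 3 + (⅛)*2 = 3 + ¼ = 13/4 ≈ 3.2500)
T = ¼ (T = -3 + 13/4 = ¼ ≈ 0.25000)
P(L, u) = ¼
-7*P(-4, -2) = -7*¼ = -7/4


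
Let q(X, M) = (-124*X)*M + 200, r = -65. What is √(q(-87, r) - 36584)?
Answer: 6*I*√20489 ≈ 858.84*I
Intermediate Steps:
q(X, M) = 200 - 124*M*X (q(X, M) = -124*M*X + 200 = 200 - 124*M*X)
√(q(-87, r) - 36584) = √((200 - 124*(-65)*(-87)) - 36584) = √((200 - 701220) - 36584) = √(-701020 - 36584) = √(-737604) = 6*I*√20489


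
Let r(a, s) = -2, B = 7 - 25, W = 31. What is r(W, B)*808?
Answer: -1616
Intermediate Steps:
B = -18
r(W, B)*808 = -2*808 = -1616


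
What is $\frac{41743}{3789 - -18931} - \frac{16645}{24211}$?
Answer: $\frac{8907963}{7747520} \approx 1.1498$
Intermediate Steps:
$\frac{41743}{3789 - -18931} - \frac{16645}{24211} = \frac{41743}{3789 + 18931} - \frac{16645}{24211} = \frac{41743}{22720} - \frac{16645}{24211} = \frac{8907963}{7747520}$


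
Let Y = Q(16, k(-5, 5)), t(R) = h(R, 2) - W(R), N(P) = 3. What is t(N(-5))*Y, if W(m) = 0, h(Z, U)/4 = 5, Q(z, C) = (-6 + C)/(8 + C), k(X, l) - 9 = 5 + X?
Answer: 60/17 ≈ 3.5294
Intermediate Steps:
k(X, l) = 14 + X (k(X, l) = 9 + (5 + X) = 14 + X)
Q(z, C) = (-6 + C)/(8 + C)
h(Z, U) = 20 (h(Z, U) = 4*5 = 20)
t(R) = 20 (t(R) = 20 - 1*0 = 20 + 0 = 20)
Y = 3/17 (Y = (-6 + (14 - 5))/(8 + (14 - 5)) = (-6 + 9)/(8 + 9) = 3/17 ≈ 0.17647)
t(N(-5))*Y = 20*(3/17) = 60/17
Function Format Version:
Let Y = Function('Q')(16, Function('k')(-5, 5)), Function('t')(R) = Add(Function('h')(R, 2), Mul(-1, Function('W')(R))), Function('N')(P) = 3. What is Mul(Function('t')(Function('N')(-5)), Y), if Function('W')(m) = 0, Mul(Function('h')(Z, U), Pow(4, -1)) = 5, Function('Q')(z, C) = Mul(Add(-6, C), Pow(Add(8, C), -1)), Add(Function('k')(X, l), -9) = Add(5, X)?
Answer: Rational(60, 17) ≈ 3.5294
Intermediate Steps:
Function('k')(X, l) = Add(14, X) (Function('k')(X, l) = Add(9, Add(5, X)) = Add(14, X))
Function('Q')(z, C) = Mul(Pow(Add(8, C), -1), Add(-6, C))
Function('h')(Z, U) = 20 (Function('h')(Z, U) = Mul(4, 5) = 20)
Function('t')(R) = 20 (Function('t')(R) = Add(20, Mul(-1, 0)) = Add(20, 0) = 20)
Y = Rational(3, 17) (Y = Mul(Pow(Add(8, Add(14, -5)), -1), Add(-6, Add(14, -5))) = Mul(Pow(Add(8, 9), -1), Add(-6, 9)) = Mul(Pow(17, -1), 3) = Mul(Rational(1, 17), 3) = Rational(3, 17) ≈ 0.17647)
Mul(Function('t')(Function('N')(-5)), Y) = Mul(20, Rational(3, 17)) = Rational(60, 17)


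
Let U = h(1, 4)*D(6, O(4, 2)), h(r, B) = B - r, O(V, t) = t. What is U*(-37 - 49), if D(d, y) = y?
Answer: -516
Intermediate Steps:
U = 6 (U = (4 - 1*1)*2 = (4 - 1)*2 = 3*2 = 6)
U*(-37 - 49) = 6*(-37 - 49) = 6*(-86) = -516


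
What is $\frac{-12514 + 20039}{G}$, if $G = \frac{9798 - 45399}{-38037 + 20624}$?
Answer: $\frac{131032825}{35601} \approx 3680.6$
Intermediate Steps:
$G = \frac{35601}{17413}$ ($G = - \frac{35601}{-17413} = \left(-35601\right) \left(- \frac{1}{17413}\right) = \frac{35601}{17413} \approx 2.0445$)
$\frac{-12514 + 20039}{G} = \frac{-12514 + 20039}{\frac{35601}{17413}} = 7525 \cdot \frac{17413}{35601} = \frac{131032825}{35601}$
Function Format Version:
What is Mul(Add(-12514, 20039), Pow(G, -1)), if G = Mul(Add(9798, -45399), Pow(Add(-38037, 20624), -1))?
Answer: Rational(131032825, 35601) ≈ 3680.6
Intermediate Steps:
G = Rational(35601, 17413) (G = Mul(-35601, Pow(-17413, -1)) = Mul(-35601, Rational(-1, 17413)) = Rational(35601, 17413) ≈ 2.0445)
Mul(Add(-12514, 20039), Pow(G, -1)) = Mul(Add(-12514, 20039), Pow(Rational(35601, 17413), -1)) = Mul(7525, Rational(17413, 35601)) = Rational(131032825, 35601)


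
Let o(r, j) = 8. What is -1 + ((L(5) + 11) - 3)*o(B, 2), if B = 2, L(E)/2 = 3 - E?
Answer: 31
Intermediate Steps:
L(E) = 6 - 2*E (L(E) = 2*(3 - E) = 6 - 2*E)
-1 + ((L(5) + 11) - 3)*o(B, 2) = -1 + (((6 - 2*5) + 11) - 3)*8 = -1 + (((6 - 10) + 11) - 3)*8 = -1 + ((-4 + 11) - 3)*8 = -1 + (7 - 3)*8 = -1 + 4*8 = -1 + 32 = 31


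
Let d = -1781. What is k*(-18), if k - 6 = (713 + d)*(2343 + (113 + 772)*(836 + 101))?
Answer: 15986447604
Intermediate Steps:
k = -888135978 (k = 6 + (713 - 1781)*(2343 + (113 + 772)*(836 + 101)) = 6 - 1068*(2343 + 885*937) = 6 - 1068*(2343 + 829245) = 6 - 1068*831588 = 6 - 888135984 = -888135978)
k*(-18) = -888135978*(-18) = 15986447604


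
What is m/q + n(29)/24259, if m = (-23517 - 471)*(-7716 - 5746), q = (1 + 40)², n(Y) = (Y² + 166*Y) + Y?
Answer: 7833882450908/40779379 ≈ 1.9210e+5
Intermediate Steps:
n(Y) = Y² + 167*Y
q = 1681 (q = 41² = 1681)
m = 322926456 (m = -23988*(-13462) = 322926456)
m/q + n(29)/24259 = 322926456/1681 + (29*(167 + 29))/24259 = 322926456*(1/1681) + (29*196)*(1/24259) = 322926456/1681 + 5684*(1/24259) = 322926456/1681 + 5684/24259 = 7833882450908/40779379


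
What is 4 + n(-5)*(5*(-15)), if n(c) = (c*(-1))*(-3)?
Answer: 1129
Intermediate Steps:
n(c) = 3*c (n(c) = -c*(-3) = 3*c)
4 + n(-5)*(5*(-15)) = 4 + (3*(-5))*(5*(-15)) = 4 - 15*(-75) = 4 + 1125 = 1129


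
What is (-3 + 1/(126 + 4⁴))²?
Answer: 1311025/145924 ≈ 8.9843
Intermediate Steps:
(-3 + 1/(126 + 4⁴))² = (-3 + 1/(126 + 256))² = (-3 + 1/382)² = (-1145/382)² = 1311025/145924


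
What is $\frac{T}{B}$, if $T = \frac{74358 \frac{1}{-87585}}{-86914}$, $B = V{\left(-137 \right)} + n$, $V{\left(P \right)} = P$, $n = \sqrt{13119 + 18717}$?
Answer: $\frac{1697841}{16578457211705} + \frac{24786 \sqrt{7959}}{16578457211705} \approx 2.3579 \cdot 10^{-7}$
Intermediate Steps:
$n = 2 \sqrt{7959}$ ($n = \sqrt{31836} = 2 \sqrt{7959} \approx 178.43$)
$B = -137 + 2 \sqrt{7959} \approx 41.426$
$T = \frac{12393}{1268727115}$ ($T = 74358 \left(- \frac{1}{87585}\right) \left(- \frac{1}{86914}\right) = \left(- \frac{24786}{29195}\right) \left(- \frac{1}{86914}\right) = \frac{12393}{1268727115} \approx 9.7681 \cdot 10^{-6}$)
$\frac{T}{B} = \frac{12393}{1268727115 \left(-137 + 2 \sqrt{7959}\right)}$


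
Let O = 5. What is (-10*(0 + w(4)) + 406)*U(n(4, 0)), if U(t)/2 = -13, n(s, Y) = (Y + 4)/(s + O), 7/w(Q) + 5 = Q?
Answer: -12376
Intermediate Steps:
w(Q) = 7/(-5 + Q)
n(s, Y) = (4 + Y)/(5 + s) (n(s, Y) = (Y + 4)/(s + 5) = (4 + Y)/(5 + s))
U(t) = -26 (U(t) = 2*(-13) = -26)
(-10*(0 + w(4)) + 406)*U(n(4, 0)) = (-10*(0 + 7/(-5 + 4)) + 406)*(-26) = (-10*(0 + 7/(-1)) + 406)*(-26) = (-10*(0 + 7*(-1)) + 406)*(-26) = (-10*(0 - 7) + 406)*(-26) = (-10*(-7) + 406)*(-26) = (70 + 406)*(-26) = 476*(-26) = -12376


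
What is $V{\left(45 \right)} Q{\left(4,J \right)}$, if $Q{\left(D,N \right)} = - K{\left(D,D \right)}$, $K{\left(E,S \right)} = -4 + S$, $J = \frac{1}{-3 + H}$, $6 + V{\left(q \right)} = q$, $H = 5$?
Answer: $0$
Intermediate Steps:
$V{\left(q \right)} = -6 + q$
$J = \frac{1}{2}$ ($J = \frac{1}{-3 + 5} = \frac{1}{2} \approx 0.5$)
$Q{\left(D,N \right)} = 4 - D$ ($Q{\left(D,N \right)} = - (-4 + D) = 4 - D$)
$V{\left(45 \right)} Q{\left(4,J \right)} = \left(-6 + 45\right) \left(4 - 4\right) = 39 \left(4 - 4\right) = 39 \cdot 0 = 0$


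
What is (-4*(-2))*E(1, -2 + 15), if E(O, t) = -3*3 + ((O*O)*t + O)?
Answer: 40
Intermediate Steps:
E(O, t) = -9 + O + t*O**2 (E(O, t) = -9 + (O**2*t + O) = -9 + (t*O**2 + O) = -9 + (O + t*O**2) = -9 + O + t*O**2)
(-4*(-2))*E(1, -2 + 15) = (-4*(-2))*(-9 + 1 + (-2 + 15)*1**2) = 8*(-9 + 1 + 13*1) = 8*(-9 + 1 + 13) = 8*5 = 40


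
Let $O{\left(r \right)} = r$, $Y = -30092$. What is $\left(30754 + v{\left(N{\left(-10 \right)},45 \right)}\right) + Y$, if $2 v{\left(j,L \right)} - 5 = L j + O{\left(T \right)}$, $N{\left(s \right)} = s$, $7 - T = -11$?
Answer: $\frac{897}{2} \approx 448.5$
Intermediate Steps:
$T = 18$ ($T = 7 - -11 = 7 + 11 = 18$)
$v{\left(j,L \right)} = \frac{23}{2} + \frac{L j}{2}$ ($v{\left(j,L \right)} = \frac{5}{2} + \frac{L j + 18}{2} = \frac{5}{2} + \frac{18 + L j}{2} = \frac{5}{2} + \left(9 + \frac{L j}{2}\right) = \frac{23}{2} + \frac{L j}{2}$)
$\left(30754 + v{\left(N{\left(-10 \right)},45 \right)}\right) + Y = \left(30754 + \left(\frac{23}{2} + \frac{1}{2} \cdot 45 \left(-10\right)\right)\right) - 30092 = \left(30754 + \left(\frac{23}{2} - 225\right)\right) - 30092 = \left(30754 - \frac{427}{2}\right) - 30092 = \frac{61081}{2} - 30092 = \frac{897}{2}$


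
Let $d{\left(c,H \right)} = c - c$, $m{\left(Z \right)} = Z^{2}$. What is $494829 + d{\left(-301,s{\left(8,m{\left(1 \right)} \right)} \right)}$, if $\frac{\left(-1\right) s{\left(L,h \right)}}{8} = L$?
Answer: $494829$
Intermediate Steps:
$s{\left(L,h \right)} = - 8 L$
$d{\left(c,H \right)} = 0$
$494829 + d{\left(-301,s{\left(8,m{\left(1 \right)} \right)} \right)} = 494829 + 0 = 494829$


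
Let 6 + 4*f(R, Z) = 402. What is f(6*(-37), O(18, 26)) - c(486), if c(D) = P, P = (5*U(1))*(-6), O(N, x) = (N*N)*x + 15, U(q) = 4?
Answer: 219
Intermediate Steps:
O(N, x) = 15 + x*N**2 (O(N, x) = N**2*x + 15 = x*N**2 + 15 = 15 + x*N**2)
f(R, Z) = 99 (f(R, Z) = -3/2 + (1/4)*402 = -3/2 + 201/2 = 99)
P = -120 (P = (5*4)*(-6) = 20*(-6) = -120)
c(D) = -120
f(6*(-37), O(18, 26)) - c(486) = 99 - 1*(-120) = 99 + 120 = 219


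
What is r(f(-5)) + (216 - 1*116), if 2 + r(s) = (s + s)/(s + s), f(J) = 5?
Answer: 99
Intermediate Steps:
r(s) = -1 (r(s) = -2 + (s + s)/(s + s) = -2 + (2*s)/((2*s)) = -2 + (2*s)*(1/(2*s)) = -2 + 1 = -1)
r(f(-5)) + (216 - 1*116) = -1 + (216 - 1*116) = -1 + (216 - 116) = -1 + 100 = 99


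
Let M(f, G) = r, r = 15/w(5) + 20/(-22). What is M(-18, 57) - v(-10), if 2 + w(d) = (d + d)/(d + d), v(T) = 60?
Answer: -835/11 ≈ -75.909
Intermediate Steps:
w(d) = -1 (w(d) = -2 + (d + d)/(d + d) = -2 + (2*d)/((2*d)) = -2 + (2*d)*(1/(2*d)) = -2 + 1 = -1)
r = -175/11 (r = 15/(-1) + 20/(-22) = 15*(-1) + 20*(-1/22) = -15 - 10/11 = -175/11 ≈ -15.909)
M(f, G) = -175/11
M(-18, 57) - v(-10) = -175/11 - 1*60 = -175/11 - 60 = -835/11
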